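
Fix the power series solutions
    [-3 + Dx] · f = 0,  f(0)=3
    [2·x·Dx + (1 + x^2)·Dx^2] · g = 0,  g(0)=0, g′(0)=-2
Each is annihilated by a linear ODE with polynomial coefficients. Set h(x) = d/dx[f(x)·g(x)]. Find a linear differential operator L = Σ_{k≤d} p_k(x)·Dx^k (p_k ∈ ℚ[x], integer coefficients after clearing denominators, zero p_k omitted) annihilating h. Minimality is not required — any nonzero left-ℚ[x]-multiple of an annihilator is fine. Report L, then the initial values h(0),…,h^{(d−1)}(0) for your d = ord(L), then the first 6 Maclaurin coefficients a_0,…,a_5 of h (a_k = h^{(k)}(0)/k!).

f: a_k = 3, 9, 27/2, 27/2, 81/8, 243/40, …
g: a_k = 0, -2, 0, 2/3, 0, -2/5, …
L₀ := L_f ⊗_s L_g (sym. prod.), ord ≤ 2.
Differentiate: ansatz ord ≤ ord L₀ ⇒ L.
L = (21 - 36·x + 72·x^2 - 36·x^3 + 27·x^4) + (-16 + 18·x - 42·x^2 + 18·x^3 - 18·x^4)·Dx + (3 - 2·x + 6·x^2 - 2·x^3 + 3·x^4)·Dx^2  (order 2).
h: a_k = -6, -36, -75, -84, -249/4, -81/2, …
ICs: h(0) = -6, h′(0) = -36.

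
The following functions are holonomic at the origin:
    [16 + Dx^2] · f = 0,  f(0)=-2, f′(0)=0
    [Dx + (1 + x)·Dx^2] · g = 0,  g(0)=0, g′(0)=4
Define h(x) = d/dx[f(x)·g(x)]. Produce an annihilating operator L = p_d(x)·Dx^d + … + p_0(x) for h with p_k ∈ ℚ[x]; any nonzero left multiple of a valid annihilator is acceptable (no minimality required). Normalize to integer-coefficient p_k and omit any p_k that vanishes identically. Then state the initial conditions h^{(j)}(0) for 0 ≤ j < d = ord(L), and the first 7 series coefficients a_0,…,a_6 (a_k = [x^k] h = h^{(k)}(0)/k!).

L = (96160 + 647168·x + 1757184·x^2 + 2482176·x^3 + 1931264·x^4 + 786432·x^5 + 131072·x^6) + (13728 + 74144·x + 156160·x^2 + 161280·x^3 + 81920·x^4 + 16384·x^5)·Dx + (13546 + 87008·x + 228848·x^2 + 316416·x^3 + 242944·x^4 + 98304·x^5 + 16384·x^6)·Dx^2 + (858 + 4634·x + 9760·x^2 + 10080·x^3 + 5120·x^4 + 1024·x^5)·Dx^3 + (471 + 2910·x + 7439·x^2 + 10080·x^3 + 7640·x^4 + 3072·x^5 + 512·x^6)·Dx^4  (order 4).
h: a_k = -8, 8, 184, -120, -328, 168, 3016/15, …
ICs: h(0) = -8, h′(0) = 8, h′′(0) = 368, h′′′(0) = -720.

f: a_k = -2, 0, 16, 0, -64/3, 0, 512/45, …
g: a_k = 0, 4, -2, 4/3, -1, 4/5, -2/3, …
Product ⇒ symmetric product L₀, ord ≤ 4.
h₀' ⇒ L via d/dx closure of L₀.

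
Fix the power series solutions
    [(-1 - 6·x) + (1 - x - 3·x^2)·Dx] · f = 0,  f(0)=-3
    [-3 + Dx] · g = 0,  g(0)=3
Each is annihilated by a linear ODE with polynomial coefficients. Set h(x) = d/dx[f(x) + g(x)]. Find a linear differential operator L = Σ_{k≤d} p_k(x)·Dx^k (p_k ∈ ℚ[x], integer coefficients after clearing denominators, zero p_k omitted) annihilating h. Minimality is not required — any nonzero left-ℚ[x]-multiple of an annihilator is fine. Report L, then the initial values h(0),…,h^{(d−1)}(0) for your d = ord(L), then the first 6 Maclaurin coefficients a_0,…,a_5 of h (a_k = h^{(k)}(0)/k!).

f: a_k = -3, -3, -12, -21, -57, -120, …
g: a_k = 3, 9, 27/2, 27/2, 81/8, 243/40, …
h₀=f+g: left-lcm gives L₀, ord ≤ 2.
h=h₀': d/dx-closure on L₀ ⇒ L.
L = (54 + 774·x + 864·x^2 + 2916·x^3 + 1458·x^4) + (-33 - 252·x - 477·x^2 - 864·x^3 + 405·x^4 + 486·x^5)·Dx + (5 - 2·x + 63·x^2 - 36·x^3 - 297·x^4 - 162·x^5)·Dx^2  (order 2).
h: a_k = 6, 3, -45/2, -375/2, -4557/8, -69111/40, …
ICs: h(0) = 6, h′(0) = 3.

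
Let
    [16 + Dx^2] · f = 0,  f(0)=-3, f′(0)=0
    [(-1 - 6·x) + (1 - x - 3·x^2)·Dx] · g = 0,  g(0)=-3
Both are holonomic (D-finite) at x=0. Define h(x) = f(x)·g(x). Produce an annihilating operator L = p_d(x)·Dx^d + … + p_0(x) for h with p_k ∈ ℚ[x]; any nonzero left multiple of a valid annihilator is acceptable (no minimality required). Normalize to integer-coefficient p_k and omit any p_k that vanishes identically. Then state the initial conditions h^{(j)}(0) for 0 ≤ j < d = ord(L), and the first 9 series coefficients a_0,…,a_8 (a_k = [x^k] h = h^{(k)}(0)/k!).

L = (-10 + 16·x + 48·x^2) + (2 + 12·x)·Dx + (-1 + x + 3·x^2)·Dx^2  (order 2).
h: a_k = 9, 9, -36, -9, -21, -48, -811/5, -1531/5, -27236/35, …
ICs: h(0) = 9, h′(0) = 9.

f: a_k = -3, 0, 24, 0, -32, 0, 256/15, 0, -512/105, …
g: a_k = -3, -3, -12, -21, -57, -120, -291, -651, -1524, …
f·g: L₀ = L_f ⊗_s L_g, ord ≤ 2·1.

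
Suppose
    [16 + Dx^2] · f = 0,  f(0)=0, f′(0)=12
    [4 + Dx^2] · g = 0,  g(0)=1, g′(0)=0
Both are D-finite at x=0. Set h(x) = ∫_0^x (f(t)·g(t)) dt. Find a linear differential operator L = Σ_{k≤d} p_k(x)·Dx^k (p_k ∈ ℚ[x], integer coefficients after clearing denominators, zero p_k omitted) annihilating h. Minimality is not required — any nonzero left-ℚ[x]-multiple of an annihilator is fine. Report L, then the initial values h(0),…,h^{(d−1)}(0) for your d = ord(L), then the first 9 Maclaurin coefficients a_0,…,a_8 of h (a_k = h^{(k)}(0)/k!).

L = 144·Dx + 40·Dx^3 + Dx^5  (order 5).
h: a_k = 0, 0, 6, 0, -14, 0, 244/15, 0, -1094/105, …
ICs: h(0) = 0, h′(0) = 0, h′′(0) = 12, h′′′(0) = 0, h′′′′(0) = -336.

f: a_k = 0, 12, 0, -32, 0, 128/5, 0, -1024/105, 0, …
g: a_k = 1, 0, -2, 0, 2/3, 0, -4/45, 0, 2/315, …
Sym-product of L_f,L_g gives L₀ (≤ ord 4).
Integrate: L := L₀·Dx.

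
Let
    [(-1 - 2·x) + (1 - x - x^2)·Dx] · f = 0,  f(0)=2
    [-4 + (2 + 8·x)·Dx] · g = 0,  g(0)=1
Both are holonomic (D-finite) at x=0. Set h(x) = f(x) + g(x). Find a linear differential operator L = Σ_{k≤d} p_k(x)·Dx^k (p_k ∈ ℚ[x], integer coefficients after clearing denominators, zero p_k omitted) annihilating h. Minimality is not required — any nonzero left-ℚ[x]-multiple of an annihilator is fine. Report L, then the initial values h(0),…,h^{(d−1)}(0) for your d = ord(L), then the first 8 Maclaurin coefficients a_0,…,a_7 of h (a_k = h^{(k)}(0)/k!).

f: a_k = 2, 2, 4, 6, 10, 16, 26, 42, …
g: a_k = 1, 2, -2, 4, -10, 28, -84, 264, …
Weyl lclm of L_f,L_g ⇒ L₀ (ord ≤ 2).
L = (-12 - 48·x - 48·x^2 - 40·x^3) + (8 + 30·x + 114·x^2 + 152·x^3 + 100·x^4)·Dx + (1 - 5·x - 39·x^2 + 6·x^3 + 82·x^4 + 40·x^5)·Dx^2  (order 2).
h: a_k = 3, 4, 2, 10, 0, 44, -58, 306, …
ICs: h(0) = 3, h′(0) = 4.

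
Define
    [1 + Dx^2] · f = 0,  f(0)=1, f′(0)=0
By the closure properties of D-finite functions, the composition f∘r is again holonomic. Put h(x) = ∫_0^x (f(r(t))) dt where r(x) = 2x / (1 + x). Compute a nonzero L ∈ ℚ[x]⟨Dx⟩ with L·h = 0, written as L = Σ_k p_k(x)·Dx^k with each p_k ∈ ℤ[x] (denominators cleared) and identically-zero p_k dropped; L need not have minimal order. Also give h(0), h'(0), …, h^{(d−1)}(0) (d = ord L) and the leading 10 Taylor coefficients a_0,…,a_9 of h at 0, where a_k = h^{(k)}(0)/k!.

L = 4·Dx + (2 + 6·x + 6·x^2 + 2·x^3)·Dx^2 + (1 + 4·x + 6·x^2 + 4·x^3 + x^4)·Dx^3  (order 3).
h: a_k = 0, 1, 0, -2/3, 1, -16/15, 8/9, -22/45, -1/10, 2354/2835, …
ICs: h(0) = 0, h′(0) = 1, h′′(0) = 0.

f: a_k = 1, 0, -1/2, 0, 1/24, 0, -1/720, 0, 1/40320, 0, …
f∘r: x↦r, Dx↦Dx/r' in L_f ⇒ L₀.
h=∫h₀ ⇒ L = L₀·Dx.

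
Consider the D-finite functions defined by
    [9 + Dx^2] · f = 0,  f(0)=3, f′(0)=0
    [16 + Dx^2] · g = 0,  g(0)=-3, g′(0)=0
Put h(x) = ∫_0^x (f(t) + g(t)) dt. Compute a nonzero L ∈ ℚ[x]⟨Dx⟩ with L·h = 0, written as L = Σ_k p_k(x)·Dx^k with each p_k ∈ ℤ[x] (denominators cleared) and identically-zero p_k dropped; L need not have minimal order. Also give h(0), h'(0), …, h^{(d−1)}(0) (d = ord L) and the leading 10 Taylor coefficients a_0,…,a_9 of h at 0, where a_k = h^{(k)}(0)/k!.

L = 144·Dx + 25·Dx^3 + Dx^5  (order 5).
h: a_k = 0, 0, 0, 7/2, 0, -35/8, 0, 481/240, 0, -1685/3456, …
ICs: h(0) = 0, h′(0) = 0, h′′(0) = 0, h′′′(0) = 21, h′′′′(0) = 0.

f: a_k = 3, 0, -27/2, 0, 81/8, 0, -243/80, 0, 2187/4480, 0, …
g: a_k = -3, 0, 24, 0, -32, 0, 256/15, 0, -512/105, 0, …
L₀ := lclm(L_f,L_g); ord L₀ ≤ 2+2.
h=∫h₀ ⇒ L = L₀·Dx.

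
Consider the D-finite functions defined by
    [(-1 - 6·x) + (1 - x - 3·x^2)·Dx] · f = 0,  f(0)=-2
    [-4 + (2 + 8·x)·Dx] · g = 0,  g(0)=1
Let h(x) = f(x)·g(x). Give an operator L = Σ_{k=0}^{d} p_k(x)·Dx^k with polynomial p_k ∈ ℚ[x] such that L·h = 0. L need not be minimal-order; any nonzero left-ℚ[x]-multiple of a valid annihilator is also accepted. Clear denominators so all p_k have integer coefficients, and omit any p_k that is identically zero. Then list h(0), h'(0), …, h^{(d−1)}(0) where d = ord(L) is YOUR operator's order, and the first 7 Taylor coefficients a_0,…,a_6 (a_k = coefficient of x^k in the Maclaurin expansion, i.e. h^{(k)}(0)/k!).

f: a_k = -2, -2, -8, -14, -38, -80, -194, …
g: a_k = 1, 2, -2, 4, -10, 28, -84, …
Product ⇒ symmetric product L₀, ord ≤ 1.
L = (3 + 8·x + 18·x^2) + (-1 - 3·x + 7·x^2 + 12·x^3)·Dx  (order 1).
h: a_k = -2, -6, -8, -34, -38, -196, -142, …
ICs: h(0) = -2.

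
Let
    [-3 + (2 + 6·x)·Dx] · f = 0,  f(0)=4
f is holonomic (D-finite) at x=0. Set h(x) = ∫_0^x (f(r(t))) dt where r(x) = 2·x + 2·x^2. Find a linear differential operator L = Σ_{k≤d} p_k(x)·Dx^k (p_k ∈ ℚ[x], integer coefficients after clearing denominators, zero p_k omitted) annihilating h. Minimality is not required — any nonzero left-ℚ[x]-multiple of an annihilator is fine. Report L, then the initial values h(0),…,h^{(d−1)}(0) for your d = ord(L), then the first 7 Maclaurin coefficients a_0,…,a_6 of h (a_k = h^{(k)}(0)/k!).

f: a_k = 4, 6, -9/2, 27/4, -405/32, 1701/64, -15309/256, …
f∘r: x↦r, Dx↦Dx/r' in L_f ⇒ L₀.
h=∫₀ˣh₀: take L = L₀·Dx.
L = (-3 - 6·x)·Dx + (1 + 6·x + 6·x^2)·Dx^2  (order 2).
h: a_k = 0, 4, 6, -2, 9/2, -117/10, 135/4, …
ICs: h(0) = 0, h′(0) = 4.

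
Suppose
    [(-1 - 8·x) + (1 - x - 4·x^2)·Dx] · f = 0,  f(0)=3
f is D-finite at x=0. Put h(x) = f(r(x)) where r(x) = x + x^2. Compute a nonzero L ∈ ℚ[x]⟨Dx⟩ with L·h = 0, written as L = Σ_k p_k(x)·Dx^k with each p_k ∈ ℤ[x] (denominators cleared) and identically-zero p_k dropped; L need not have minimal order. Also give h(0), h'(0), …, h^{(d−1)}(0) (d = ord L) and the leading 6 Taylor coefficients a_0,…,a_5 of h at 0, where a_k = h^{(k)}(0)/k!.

L = (1 + 10·x + 24·x^2 + 16·x^3) + (-1 + x + 5·x^2 + 8·x^3 + 4·x^4)·Dx  (order 1).
h: a_k = 3, 3, 18, 57, 183, 624, …
ICs: h(0) = 3.

f: a_k = 3, 3, 15, 27, 87, 195, …
Substitute x→r, Dx→(1/r')Dx; clear ⇒ L₀.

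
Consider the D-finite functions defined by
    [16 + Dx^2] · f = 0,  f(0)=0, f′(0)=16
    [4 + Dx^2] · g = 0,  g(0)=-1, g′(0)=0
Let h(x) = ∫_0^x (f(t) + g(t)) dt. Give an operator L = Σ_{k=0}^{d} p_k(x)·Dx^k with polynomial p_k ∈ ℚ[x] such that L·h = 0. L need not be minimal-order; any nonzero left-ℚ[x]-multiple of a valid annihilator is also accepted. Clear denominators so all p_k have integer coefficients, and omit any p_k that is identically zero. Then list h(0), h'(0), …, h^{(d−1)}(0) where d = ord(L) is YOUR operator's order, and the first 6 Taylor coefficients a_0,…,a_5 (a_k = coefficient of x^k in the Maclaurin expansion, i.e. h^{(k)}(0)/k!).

f: a_k = 0, 16, 0, -128/3, 0, 512/15, …
g: a_k = -1, 0, 2, 0, -2/3, 0, …
f+g: L₀ = lclm(L_f,L_g), ord ≤ 2+2.
Integrate: L := L₀·Dx.
L = 64·Dx + 20·Dx^3 + Dx^5  (order 5).
h: a_k = 0, -1, 8, 2/3, -32/3, -2/15, …
ICs: h(0) = 0, h′(0) = -1, h′′(0) = 16, h′′′(0) = 4, h′′′′(0) = -256.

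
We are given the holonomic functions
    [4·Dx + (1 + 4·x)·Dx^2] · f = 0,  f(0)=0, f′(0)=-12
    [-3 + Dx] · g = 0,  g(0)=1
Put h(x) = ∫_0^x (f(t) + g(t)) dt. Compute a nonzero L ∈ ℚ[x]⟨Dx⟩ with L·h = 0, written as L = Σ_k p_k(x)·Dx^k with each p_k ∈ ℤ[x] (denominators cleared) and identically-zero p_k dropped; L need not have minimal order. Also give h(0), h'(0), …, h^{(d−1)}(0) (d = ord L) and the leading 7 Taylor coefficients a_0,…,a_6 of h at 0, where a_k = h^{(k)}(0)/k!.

L = (-132 - 144·x)·Dx^2 + (23 - 72·x - 144·x^2)·Dx^3 + (7 + 40·x + 48·x^2)·Dx^4  (order 4).
h: a_k = 0, 1, -9/2, 19/2, -119/8, 1563/40, -1633/16, …
ICs: h(0) = 0, h′(0) = 1, h′′(0) = -9, h′′′(0) = 57.

f: a_k = 0, -12, 24, -64, 192, -3072/5, 2048, …
g: a_k = 1, 3, 9/2, 9/2, 27/8, 81/40, 81/80, …
Weyl lclm of L_f,L_g ⇒ L₀ (ord ≤ 3).
h=∫h₀ ⇒ L = L₀·Dx.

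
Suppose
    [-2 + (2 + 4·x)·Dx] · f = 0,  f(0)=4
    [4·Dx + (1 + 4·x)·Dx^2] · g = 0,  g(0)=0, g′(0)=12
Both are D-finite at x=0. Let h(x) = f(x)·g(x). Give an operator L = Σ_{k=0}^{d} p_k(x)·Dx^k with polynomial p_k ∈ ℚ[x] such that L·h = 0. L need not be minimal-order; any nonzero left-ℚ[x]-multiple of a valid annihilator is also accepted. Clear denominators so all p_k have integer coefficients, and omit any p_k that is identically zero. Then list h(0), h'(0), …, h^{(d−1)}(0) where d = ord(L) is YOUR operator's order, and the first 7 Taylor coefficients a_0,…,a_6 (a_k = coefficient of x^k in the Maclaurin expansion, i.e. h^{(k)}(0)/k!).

f: a_k = 4, 4, -2, 2, -5/2, 7/2, -21/4, …
g: a_k = 0, 12, -24, 64, -192, 3072/5, -2048, …
h₀=f·g: eliminate ⇒ L₀, order ≤ 1·2.
L = (-1 + 4·x) + (2 + 4·x)·Dx + (1 + 8·x + 20·x^2 + 16·x^3)·Dx^2  (order 2).
h: a_k = 0, 48, -48, 136, -440, 7418/5, -25602/5, …
ICs: h(0) = 0, h′(0) = 48.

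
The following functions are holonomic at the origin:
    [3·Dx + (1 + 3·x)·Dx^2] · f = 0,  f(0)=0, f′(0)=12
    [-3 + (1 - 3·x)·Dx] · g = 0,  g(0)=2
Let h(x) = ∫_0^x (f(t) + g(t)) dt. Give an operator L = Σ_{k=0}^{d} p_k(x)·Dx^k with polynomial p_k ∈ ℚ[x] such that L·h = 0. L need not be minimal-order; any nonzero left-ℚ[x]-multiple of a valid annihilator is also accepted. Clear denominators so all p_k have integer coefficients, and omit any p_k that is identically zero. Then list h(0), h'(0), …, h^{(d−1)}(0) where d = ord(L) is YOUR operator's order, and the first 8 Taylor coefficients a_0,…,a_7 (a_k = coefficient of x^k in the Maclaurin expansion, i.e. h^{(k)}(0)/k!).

f: a_k = 0, 12, -18, 36, -81, 972/5, -486, 8748/7, …
g: a_k = 2, 6, 18, 54, 162, 486, 1458, 4374, …
Sum ⇒ L₀ = lclm(L_f,L_g) in ℚ(x)⟨Dx⟩.
h=∫₀ˣh₀: take L = L₀·Dx.
L = (-30 - 18·x)·Dx^2 + (-4 - 48·x - 36·x^2)·Dx^3 + (1 + x - 9·x^2 - 9·x^3)·Dx^4  (order 4).
h: a_k = 0, 2, 9, 0, 45/2, 81/5, 567/5, 972/7, …
ICs: h(0) = 0, h′(0) = 2, h′′(0) = 18, h′′′(0) = 0.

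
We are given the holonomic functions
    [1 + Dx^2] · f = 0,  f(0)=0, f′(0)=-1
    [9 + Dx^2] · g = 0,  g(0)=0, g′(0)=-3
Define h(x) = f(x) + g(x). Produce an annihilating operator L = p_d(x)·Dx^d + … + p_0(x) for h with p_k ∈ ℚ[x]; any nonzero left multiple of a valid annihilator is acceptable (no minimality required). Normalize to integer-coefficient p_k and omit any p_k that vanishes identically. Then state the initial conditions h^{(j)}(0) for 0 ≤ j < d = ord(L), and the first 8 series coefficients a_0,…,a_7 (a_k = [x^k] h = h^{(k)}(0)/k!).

f: a_k = 0, -1, 0, 1/6, 0, -1/120, 0, 1/5040, …
g: a_k = 0, -3, 0, 9/2, 0, -81/40, 0, 243/560, …
h₀=f+g: left-lcm gives L₀, ord ≤ 4.
L = 9 + 10·Dx^2 + Dx^4  (order 4).
h: a_k = 0, -4, 0, 14/3, 0, -61/30, 0, 547/1260, …
ICs: h(0) = 0, h′(0) = -4, h′′(0) = 0, h′′′(0) = 28.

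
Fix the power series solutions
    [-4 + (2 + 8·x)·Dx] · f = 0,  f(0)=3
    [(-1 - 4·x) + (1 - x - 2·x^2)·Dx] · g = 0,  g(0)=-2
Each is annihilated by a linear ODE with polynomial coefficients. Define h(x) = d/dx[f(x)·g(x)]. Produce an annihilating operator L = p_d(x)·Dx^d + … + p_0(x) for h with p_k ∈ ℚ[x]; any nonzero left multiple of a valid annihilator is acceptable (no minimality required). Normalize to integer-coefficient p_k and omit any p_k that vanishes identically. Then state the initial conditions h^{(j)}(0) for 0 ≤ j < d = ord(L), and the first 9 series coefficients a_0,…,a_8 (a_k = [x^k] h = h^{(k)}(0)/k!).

L = (2 + 32·x + 84·x^2 + 80·x^3 + 80·x^4) + (-1 - 5·x - 4·x^2 + 8·x^3 + 40·x^4 + 32·x^5)·Dx  (order 1).
h: a_k = -18, -36, -234, -216, -1890, 108, -16254, 22896, -170478, …
ICs: h(0) = -18.

f: a_k = 3, 6, -6, 12, -30, 84, -252, 792, -2574, …
g: a_k = -2, -2, -6, -10, -22, -42, -86, -170, -342, …
Sym-product of L_f,L_g gives L₀ (≤ ord 1).
h₀' ⇒ L via d/dx closure of L₀.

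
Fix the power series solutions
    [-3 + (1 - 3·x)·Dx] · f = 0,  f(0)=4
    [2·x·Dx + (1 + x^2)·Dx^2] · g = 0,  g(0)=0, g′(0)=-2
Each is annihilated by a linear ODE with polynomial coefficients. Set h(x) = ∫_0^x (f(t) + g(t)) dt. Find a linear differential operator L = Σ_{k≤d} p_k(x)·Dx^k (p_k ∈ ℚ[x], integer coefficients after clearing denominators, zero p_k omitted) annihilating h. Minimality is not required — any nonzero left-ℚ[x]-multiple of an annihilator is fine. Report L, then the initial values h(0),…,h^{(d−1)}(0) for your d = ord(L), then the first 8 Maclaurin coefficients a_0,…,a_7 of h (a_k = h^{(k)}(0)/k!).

f: a_k = 4, 12, 36, 108, 324, 972, 2916, 8748, …
g: a_k = 0, -2, 0, 2/3, 0, -2/5, 0, 2/7, …
L₀ := lclm(L_f,L_g); ord L₀ ≤ 1+2.
Integrate: L := L₀·Dx.
L = (-6 + 72·x + 18·x^2)·Dx^2 + (28 - 6·x + 60·x^2 + 18·x^3)·Dx^3 + (-3 + 8·x + 8·x^3 + 3·x^4)·Dx^4  (order 4).
h: a_k = 0, 4, 5, 12, 163/6, 324/5, 2429/15, 2916/7, …
ICs: h(0) = 0, h′(0) = 4, h′′(0) = 10, h′′′(0) = 72.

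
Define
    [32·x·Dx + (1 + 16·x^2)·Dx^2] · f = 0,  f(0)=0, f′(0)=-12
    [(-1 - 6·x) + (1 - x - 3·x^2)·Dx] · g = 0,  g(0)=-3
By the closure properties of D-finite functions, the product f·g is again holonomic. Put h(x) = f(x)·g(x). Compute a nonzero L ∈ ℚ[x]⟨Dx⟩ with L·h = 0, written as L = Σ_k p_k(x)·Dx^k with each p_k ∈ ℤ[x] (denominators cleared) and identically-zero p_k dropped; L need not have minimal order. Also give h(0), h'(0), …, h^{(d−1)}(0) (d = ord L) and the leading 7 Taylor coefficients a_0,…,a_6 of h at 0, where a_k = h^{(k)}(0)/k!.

L = (6 + 32·x + 288·x^2) + (2 - 20·x + 64·x^2 + 288·x^3)·Dx + (-1 + x - 13·x^2 + 16·x^3 + 48·x^4)·Dx^2  (order 2).
h: a_k = 0, 36, 36, -48, 60, 8796/5, 9696/5, …
ICs: h(0) = 0, h′(0) = 36.

f: a_k = 0, -12, 0, 64, 0, -3072/5, 0, …
g: a_k = -3, -3, -12, -21, -57, -120, -291, …
Product ⇒ symmetric product L₀, ord ≤ 2.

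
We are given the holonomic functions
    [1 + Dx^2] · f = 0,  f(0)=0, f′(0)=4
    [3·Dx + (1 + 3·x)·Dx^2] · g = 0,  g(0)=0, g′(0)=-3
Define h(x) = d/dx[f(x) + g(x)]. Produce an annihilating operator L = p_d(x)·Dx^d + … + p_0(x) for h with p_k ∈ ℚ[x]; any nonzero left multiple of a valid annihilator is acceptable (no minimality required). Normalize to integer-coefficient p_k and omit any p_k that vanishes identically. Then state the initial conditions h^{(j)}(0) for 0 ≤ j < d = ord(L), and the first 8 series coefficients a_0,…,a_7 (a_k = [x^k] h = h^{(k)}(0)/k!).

f: a_k = 0, 4, 0, -2/3, 0, 1/30, 0, -1/1260, …
g: a_k = 0, -3, 9/2, -9, 81/4, -243/5, 243/2, -2187/7, …
L₀ := lclm(L_f,L_g); ord L₀ ≤ 2+2.
h=h₀': d/dx-closure on L₀ ⇒ L.
L = (165 + 18·x + 27·x^2) + (19 + 63·x + 27·x^2 + 27·x^3)·Dx + (165 + 18·x + 27·x^2)·Dx^2 + (19 + 63·x + 27·x^2 + 27·x^3)·Dx^3  (order 3).
h: a_k = 1, 9, -29, 81, -1457/6, 729, -393661/180, 6561, …
ICs: h(0) = 1, h′(0) = 9, h′′(0) = -58.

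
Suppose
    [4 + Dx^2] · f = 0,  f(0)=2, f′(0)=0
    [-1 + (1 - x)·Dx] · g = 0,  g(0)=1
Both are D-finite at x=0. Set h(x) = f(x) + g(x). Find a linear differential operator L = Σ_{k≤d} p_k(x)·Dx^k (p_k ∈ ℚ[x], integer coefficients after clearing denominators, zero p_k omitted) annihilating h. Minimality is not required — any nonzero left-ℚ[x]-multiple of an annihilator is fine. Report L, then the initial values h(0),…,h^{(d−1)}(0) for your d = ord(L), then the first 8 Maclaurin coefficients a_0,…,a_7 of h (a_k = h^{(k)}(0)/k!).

L = (-20 + 16·x - 8·x^2) + (12 - 28·x + 24·x^2 - 8·x^3)·Dx + (-5 + 4·x - 2·x^2)·Dx^2 + (3 - 7·x + 6·x^2 - 2·x^3)·Dx^3  (order 3).
h: a_k = 3, 1, -3, 1, 7/3, 1, 37/45, 1, …
ICs: h(0) = 3, h′(0) = 1, h′′(0) = -6.

f: a_k = 2, 0, -4, 0, 4/3, 0, -8/45, 0, …
g: a_k = 1, 1, 1, 1, 1, 1, 1, 1, …
Sum ⇒ L₀ = lclm(L_f,L_g) in ℚ(x)⟨Dx⟩.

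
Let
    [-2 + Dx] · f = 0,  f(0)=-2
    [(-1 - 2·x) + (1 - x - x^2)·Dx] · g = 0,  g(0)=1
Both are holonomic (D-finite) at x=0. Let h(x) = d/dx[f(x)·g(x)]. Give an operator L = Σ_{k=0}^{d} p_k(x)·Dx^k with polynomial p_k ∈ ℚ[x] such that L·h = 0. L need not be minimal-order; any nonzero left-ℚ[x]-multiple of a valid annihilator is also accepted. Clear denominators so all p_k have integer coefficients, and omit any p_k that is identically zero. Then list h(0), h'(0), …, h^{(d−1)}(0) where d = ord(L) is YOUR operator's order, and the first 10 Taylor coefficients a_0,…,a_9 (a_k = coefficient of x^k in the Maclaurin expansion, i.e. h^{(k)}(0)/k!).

L = (12 + 2·x - 10·x^2 + 4·x^4) + (-3 + 3·x + 5·x^2 - 2·x^3 - 2·x^4)·Dx  (order 1).
h: a_k = -6, -24, -62, -136, -276, -8044/15, -5062/5, -196576/105, -1073474/315, -5789732/945, …
ICs: h(0) = -6.

f: a_k = -2, -4, -4, -8/3, -4/3, -8/15, -8/45, -16/315, -4/315, -8/2835, …
g: a_k = 1, 1, 2, 3, 5, 8, 13, 21, 34, 55, …
Product ⇒ symmetric product L₀, ord ≤ 1.
Derive L from L₀ (diff closure).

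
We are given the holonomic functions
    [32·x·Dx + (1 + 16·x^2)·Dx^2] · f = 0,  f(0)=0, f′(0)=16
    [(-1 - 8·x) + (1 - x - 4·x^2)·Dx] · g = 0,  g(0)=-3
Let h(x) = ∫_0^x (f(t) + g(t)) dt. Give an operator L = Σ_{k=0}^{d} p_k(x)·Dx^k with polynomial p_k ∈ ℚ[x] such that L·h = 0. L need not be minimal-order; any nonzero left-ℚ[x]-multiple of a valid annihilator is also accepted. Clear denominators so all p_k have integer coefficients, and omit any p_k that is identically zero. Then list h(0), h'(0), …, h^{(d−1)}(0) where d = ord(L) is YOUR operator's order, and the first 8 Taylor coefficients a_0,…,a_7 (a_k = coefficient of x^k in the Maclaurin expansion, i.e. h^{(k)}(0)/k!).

f: a_k = 0, 16, 0, -256/3, 0, 4096/5, 0, -65536/7, …
g: a_k = -3, -3, -15, -27, -87, -195, -543, -1323, …
h₀=f+g: left-lcm gives L₀, ord ≤ 3.
h=∫₀ˣh₀: take L = L₀·Dx.
L = (160 - 640·x - 14848·x^2 - 36864·x^3 - 178176·x^4 - 98304·x^6)·Dx^2 + (-43 - 336·x - 16·x^2 - 3072·x^3 - 35072·x^4 - 124928·x^5 - 12288·x^6 - 98304·x^7)·Dx^3 + (5 + 23·x + 272·x^2 + 16·x^3 + 2368·x^4 - 5888·x^5 - 12288·x^6 - 4096·x^7 - 16384·x^8)·Dx^4  (order 4).
h: a_k = 0, -3, 13/2, -5, -337/12, -87/5, 3121/30, -543/7, …
ICs: h(0) = 0, h′(0) = -3, h′′(0) = 13, h′′′(0) = -30.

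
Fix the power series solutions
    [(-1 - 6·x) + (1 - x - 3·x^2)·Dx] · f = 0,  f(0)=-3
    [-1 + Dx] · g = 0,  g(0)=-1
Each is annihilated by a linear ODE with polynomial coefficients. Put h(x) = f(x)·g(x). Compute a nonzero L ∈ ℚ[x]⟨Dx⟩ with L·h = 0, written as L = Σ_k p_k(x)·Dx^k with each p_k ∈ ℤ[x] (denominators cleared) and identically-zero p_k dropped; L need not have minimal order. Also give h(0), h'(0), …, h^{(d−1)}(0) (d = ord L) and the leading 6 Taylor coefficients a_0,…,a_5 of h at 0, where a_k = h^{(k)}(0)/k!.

f: a_k = -3, -3, -12, -21, -57, -120, …
g: a_k = -1, -1, -1/2, -1/6, -1/24, -1/120, …
f·g: L₀ = L_f ⊗_s L_g, ord ≤ 1·1.
L = (2 + 5·x - 3·x^2) + (-1 + x + 3·x^2)·Dx  (order 1).
h: a_k = 3, 6, 33/2, 35, 677/8, 3793/20, …
ICs: h(0) = 3.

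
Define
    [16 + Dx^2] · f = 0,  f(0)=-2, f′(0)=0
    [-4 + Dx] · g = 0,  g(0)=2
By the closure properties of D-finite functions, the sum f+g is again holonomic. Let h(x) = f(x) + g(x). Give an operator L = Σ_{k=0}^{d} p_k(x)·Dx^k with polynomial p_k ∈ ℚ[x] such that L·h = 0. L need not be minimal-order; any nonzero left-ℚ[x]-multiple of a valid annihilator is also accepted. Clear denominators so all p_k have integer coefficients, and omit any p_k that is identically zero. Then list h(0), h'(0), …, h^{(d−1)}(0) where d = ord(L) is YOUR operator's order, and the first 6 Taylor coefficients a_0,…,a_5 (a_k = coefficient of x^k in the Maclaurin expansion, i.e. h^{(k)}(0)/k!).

L = -64 + 16·Dx - 4·Dx^2 + Dx^3  (order 3).
h: a_k = 0, 8, 32, 64/3, 0, 256/15, …
ICs: h(0) = 0, h′(0) = 8, h′′(0) = 64.

f: a_k = -2, 0, 16, 0, -64/3, 0, …
g: a_k = 2, 8, 16, 64/3, 64/3, 256/15, …
f+g: L₀ = lclm(L_f,L_g), ord ≤ 2+1.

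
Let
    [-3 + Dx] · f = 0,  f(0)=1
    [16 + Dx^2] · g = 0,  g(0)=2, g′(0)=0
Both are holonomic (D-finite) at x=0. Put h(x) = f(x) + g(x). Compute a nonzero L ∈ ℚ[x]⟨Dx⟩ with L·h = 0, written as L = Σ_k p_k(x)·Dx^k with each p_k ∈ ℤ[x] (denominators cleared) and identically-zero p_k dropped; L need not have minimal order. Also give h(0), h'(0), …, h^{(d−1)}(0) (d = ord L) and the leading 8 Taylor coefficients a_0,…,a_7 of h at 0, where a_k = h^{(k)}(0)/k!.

L = -48 + 16·Dx - 3·Dx^2 + Dx^3  (order 3).
h: a_k = 3, 3, -23/2, 9/2, 593/24, 81/40, -7463/720, 243/560, …
ICs: h(0) = 3, h′(0) = 3, h′′(0) = -23.

f: a_k = 1, 3, 9/2, 9/2, 27/8, 81/40, 81/80, 243/560, …
g: a_k = 2, 0, -16, 0, 64/3, 0, -512/45, 0, …
h₀=f+g: left-lcm gives L₀, ord ≤ 3.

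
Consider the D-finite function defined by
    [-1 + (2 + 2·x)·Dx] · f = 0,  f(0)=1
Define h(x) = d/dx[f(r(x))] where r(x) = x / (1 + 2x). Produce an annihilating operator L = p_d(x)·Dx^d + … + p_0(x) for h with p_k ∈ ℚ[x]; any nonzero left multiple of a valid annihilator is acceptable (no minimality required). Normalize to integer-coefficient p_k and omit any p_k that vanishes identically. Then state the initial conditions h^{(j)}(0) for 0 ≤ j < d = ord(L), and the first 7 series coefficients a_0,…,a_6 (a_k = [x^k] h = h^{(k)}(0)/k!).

L = (-9 - 24·x) + (-2 - 10·x - 12·x^2)·Dx  (order 1).
h: a_k = 1/2, -9/4, 123/16, -757/32, 17715/256, -100935/512, 1134735/2048, …
ICs: h(0) = 1/2.

f: a_k = 1, 1/2, -1/8, 1/16, -5/128, 7/256, -21/1024, …
L₀ from L_f via x↦r, Dx↦r'^{-1}Dx.
Derive L from L₀ (diff closure).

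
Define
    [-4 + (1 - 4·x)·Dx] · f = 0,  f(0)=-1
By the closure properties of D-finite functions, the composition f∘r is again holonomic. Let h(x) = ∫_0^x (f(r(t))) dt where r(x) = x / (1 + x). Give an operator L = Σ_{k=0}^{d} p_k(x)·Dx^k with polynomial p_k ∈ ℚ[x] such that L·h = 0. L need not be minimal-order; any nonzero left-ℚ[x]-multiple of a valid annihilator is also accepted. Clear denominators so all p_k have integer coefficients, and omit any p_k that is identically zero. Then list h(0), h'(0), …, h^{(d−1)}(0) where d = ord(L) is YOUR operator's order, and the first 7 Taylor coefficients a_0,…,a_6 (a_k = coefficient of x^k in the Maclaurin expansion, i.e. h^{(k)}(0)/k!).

L = 4·Dx + (-1 + 2·x + 3·x^2)·Dx^2  (order 2).
h: a_k = 0, -1, -2, -4, -9, -108/5, -54, …
ICs: h(0) = 0, h′(0) = -1.

f: a_k = -1, -4, -16, -64, -256, -1024, -4096, …
Substitute x→r, Dx→(1/r')Dx; clear ⇒ L₀.
∫: right-multiply L₀ by Dx.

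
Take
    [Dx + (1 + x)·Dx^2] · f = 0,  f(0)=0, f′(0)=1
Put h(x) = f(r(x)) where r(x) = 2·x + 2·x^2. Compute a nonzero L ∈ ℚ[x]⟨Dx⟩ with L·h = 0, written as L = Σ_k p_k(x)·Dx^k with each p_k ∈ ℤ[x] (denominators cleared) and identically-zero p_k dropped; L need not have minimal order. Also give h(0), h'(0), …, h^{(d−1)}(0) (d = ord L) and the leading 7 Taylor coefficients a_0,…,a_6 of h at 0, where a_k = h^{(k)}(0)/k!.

f: a_k = 0, 1, -1/2, 1/3, -1/4, 1/5, -1/6, …
Change of var in L_f (x↦r) gives L₀.
L = (4·x + 4·x^2)·Dx + (1 + 4·x + 6·x^2 + 4·x^3)·Dx^2  (order 2).
h: a_k = 0, 2, 0, -4/3, 2, -8/5, 0, …
ICs: h(0) = 0, h′(0) = 2.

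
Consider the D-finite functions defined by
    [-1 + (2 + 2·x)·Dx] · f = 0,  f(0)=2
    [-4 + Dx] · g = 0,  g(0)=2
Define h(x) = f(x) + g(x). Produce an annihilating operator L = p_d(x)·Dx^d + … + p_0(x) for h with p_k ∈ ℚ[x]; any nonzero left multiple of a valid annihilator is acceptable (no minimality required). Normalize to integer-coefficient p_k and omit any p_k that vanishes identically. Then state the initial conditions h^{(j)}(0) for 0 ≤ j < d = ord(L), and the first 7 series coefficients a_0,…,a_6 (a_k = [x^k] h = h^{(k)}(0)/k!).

L = (36 + 32·x) + (-65 - 128·x - 64·x^2)·Dx + (14 + 30·x + 16·x^2)·Dx^2  (order 2).
h: a_k = 4, 9, 63/4, 515/24, 4081/192, 32873/1920, 261199/23040, …
ICs: h(0) = 4, h′(0) = 9.

f: a_k = 2, 1, -1/4, 1/8, -5/64, 7/128, -21/512, …
g: a_k = 2, 8, 16, 64/3, 64/3, 256/15, 512/45, …
Sum ⇒ L₀ = lclm(L_f,L_g) in ℚ(x)⟨Dx⟩.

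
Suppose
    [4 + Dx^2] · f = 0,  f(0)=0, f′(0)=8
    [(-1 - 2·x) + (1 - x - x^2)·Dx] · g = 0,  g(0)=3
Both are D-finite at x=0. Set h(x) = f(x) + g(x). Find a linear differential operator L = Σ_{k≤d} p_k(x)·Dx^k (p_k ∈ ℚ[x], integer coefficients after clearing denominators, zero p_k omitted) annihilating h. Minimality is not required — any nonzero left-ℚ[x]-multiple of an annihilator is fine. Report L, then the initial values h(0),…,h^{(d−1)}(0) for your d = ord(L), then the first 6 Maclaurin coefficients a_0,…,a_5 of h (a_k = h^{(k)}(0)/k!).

L = (-44 - 96·x - 32·x^2 - 48·x^3 - 40·x^4 - 16·x^5) + (16 - 20·x - 8·x^2 + 16·x^3 - 12·x^4 - 24·x^5 - 8·x^6)·Dx + (-11 - 24·x - 8·x^2 - 12·x^3 - 10·x^4 - 4·x^5)·Dx^2 + (4 - 5·x - 2·x^2 + 4·x^3 - 3·x^4 - 6·x^5 - 2·x^6)·Dx^3  (order 3).
h: a_k = 3, 11, 6, 11/3, 15, 376/15, …
ICs: h(0) = 3, h′(0) = 11, h′′(0) = 12.

f: a_k = 0, 8, 0, -16/3, 0, 16/15, …
g: a_k = 3, 3, 6, 9, 15, 24, …
L₀ := lclm(L_f,L_g); ord L₀ ≤ 2+1.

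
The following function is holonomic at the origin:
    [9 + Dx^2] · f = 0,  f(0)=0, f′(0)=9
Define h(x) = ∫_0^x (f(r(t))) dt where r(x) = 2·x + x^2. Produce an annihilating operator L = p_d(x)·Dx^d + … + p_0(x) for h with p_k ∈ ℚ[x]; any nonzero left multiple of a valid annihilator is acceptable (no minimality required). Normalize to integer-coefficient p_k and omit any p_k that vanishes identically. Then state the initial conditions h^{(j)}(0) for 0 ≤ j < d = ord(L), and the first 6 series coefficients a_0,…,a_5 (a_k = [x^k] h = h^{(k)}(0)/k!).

L = (36 + 108·x + 108·x^2 + 36·x^3)·Dx - Dx^2 + (1 + x)·Dx^3  (order 3).
h: a_k = 0, 0, 9, 3, -27, -162/5, …
ICs: h(0) = 0, h′(0) = 0, h′′(0) = 18.

f: a_k = 0, 9, 0, -27/2, 0, 243/40, …
Substitute x→r, Dx→(1/r')Dx; clear ⇒ L₀.
Integrate: L := L₀·Dx.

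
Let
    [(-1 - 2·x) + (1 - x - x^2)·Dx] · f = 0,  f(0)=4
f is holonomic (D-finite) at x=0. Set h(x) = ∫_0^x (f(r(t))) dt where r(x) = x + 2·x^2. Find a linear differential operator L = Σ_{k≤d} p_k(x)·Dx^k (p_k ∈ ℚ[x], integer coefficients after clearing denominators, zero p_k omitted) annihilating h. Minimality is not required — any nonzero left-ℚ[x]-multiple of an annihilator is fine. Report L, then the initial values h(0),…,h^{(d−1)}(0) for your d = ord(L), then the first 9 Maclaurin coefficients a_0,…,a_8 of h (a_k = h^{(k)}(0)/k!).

f: a_k = 4, 4, 8, 12, 20, 32, 52, 84, 136, …
L₀ from L_f via x↦r, Dx↦r'^{-1}Dx.
h=∫h₀ ⇒ L = L₀·Dx.
L = (1 + 6·x + 12·x^2 + 16·x^3)·Dx + (-1 + x + 3·x^2 + 4·x^3 + 4·x^4)·Dx^2  (order 2).
h: a_k = 0, 4, 2, 16/3, 11, 124/5, 56, 948/7, 657/2, …
ICs: h(0) = 0, h′(0) = 4.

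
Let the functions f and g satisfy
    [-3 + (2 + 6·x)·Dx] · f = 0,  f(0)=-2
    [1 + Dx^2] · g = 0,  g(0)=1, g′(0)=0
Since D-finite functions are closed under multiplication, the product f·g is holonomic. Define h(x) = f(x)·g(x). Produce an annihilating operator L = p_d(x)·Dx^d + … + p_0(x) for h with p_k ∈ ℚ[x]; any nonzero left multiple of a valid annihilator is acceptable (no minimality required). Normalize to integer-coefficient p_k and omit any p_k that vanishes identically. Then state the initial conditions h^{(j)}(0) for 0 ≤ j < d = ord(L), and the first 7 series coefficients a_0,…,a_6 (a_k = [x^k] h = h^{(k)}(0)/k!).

f: a_k = -2, -3, 9/4, -27/8, 405/64, -1701/128, 15309/512, …
g: a_k = 1, 0, -1/2, 0, 1/24, 0, -1/720, …
L₀ := L_f ⊗_s L_g (sym. prod.), ord ≤ 2.
L = (31 + 24·x + 36·x^2) + (-12 - 36·x)·Dx + (4 + 24·x + 36·x^2)·Dx^2  (order 2).
h: a_k = -2, -3, 13/4, -15/8, 983/192, -1501/128, 618229/23040, …
ICs: h(0) = -2, h′(0) = -3.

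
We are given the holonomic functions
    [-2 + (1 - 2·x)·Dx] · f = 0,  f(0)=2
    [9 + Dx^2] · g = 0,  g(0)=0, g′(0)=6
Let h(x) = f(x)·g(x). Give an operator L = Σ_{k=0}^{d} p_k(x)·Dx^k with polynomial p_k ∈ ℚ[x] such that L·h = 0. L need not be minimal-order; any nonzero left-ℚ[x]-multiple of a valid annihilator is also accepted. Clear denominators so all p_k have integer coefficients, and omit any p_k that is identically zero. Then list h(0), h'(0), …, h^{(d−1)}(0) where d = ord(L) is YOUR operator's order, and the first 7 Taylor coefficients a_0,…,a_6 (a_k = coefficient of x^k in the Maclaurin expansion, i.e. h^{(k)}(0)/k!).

f: a_k = 2, 4, 8, 16, 32, 64, 128, …
g: a_k = 0, 6, 0, -9, 0, 81/20, 0, …
Product ⇒ symmetric product L₀, ord ≤ 2.
L = (-9 + 18·x) + 4·Dx + (-1 + 2·x)·Dx^2  (order 2).
h: a_k = 0, 12, 24, 30, 60, 1281/10, 1281/5, …
ICs: h(0) = 0, h′(0) = 12.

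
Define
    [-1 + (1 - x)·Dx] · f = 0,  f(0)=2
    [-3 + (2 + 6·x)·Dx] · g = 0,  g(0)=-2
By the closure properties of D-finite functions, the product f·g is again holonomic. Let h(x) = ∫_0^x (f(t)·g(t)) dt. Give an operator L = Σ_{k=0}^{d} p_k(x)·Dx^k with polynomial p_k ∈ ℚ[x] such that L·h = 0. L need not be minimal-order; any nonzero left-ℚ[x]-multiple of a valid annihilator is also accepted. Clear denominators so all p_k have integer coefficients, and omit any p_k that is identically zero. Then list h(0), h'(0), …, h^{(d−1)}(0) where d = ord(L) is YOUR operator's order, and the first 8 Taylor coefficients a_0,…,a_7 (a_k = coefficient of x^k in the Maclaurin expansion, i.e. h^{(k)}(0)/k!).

f: a_k = 2, 2, 2, 2, 2, 2, 2, 2, …
g: a_k = -2, -3, 9/4, -27/8, 405/64, -1701/128, 15309/512, -72171/1024, …
h₀=f·g: eliminate ⇒ L₀, order ≤ 1·1.
h=∫₀ˣh₀: take L = L₀·Dx.
L = (5 + 3·x)·Dx + (-2 - 4·x + 6·x^2)·Dx^2  (order 2).
h: a_k = 0, -4, -5, -11/6, -49/16, 13/160, -1675/384, 8609/1792, …
ICs: h(0) = 0, h′(0) = -4.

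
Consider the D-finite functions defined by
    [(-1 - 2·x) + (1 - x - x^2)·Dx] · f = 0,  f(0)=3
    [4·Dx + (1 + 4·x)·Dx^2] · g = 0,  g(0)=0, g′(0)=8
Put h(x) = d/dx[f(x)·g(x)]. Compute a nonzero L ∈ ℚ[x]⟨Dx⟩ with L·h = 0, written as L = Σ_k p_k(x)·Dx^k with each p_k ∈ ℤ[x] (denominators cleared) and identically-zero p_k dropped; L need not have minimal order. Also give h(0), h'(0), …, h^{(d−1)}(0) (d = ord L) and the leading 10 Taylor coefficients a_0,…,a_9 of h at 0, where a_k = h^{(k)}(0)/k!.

L = (82 + 216·x + 288·x^2) + (-7 + 62·x + 264·x^2 + 224·x^3)·Dx + (-3 - 17·x - 9·x^2 + 52·x^3 + 32·x^4)·Dx^2  (order 2).
h: a_k = 24, -48, 384, -1120, 5384, -98976/5, 413736/5, -11376448/35, 9195072/7, -110002672/21, …
ICs: h(0) = 24, h′(0) = -48.

f: a_k = 3, 3, 6, 9, 15, 24, 39, 63, 102, 165, …
g: a_k = 0, 8, -16, 128/3, -128, 2048/5, -4096/3, 32768/7, -16384, 524288/9, …
Sym-product of L_f,L_g gives L₀ (≤ ord 2).
Differentiate: ansatz ord ≤ ord L₀ ⇒ L.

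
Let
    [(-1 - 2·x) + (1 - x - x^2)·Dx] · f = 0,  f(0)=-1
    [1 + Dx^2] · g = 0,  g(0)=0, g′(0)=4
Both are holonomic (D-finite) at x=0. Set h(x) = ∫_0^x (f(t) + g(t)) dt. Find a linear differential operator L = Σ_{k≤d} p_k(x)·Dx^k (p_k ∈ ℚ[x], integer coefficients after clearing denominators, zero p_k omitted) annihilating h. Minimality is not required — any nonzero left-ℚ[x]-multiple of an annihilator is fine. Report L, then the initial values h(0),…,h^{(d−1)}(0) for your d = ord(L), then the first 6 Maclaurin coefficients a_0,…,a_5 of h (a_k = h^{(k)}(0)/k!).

L = (19 + 48·x + 31·x^2 + 24·x^3 + 5·x^4 + 2·x^5)·Dx + (-5 + x + 4·x^2 + 7·x^3 + 6·x^4 + 3·x^5 + x^6)·Dx^2 + (19 + 48·x + 31·x^2 + 24·x^3 + 5·x^4 + 2·x^5)·Dx^3 + (-5 + x + 4·x^2 + 7·x^3 + 6·x^4 + 3·x^5 + x^6)·Dx^4  (order 4).
h: a_k = 0, -1, 3/2, -2/3, -11/12, -1, …
ICs: h(0) = 0, h′(0) = -1, h′′(0) = 3, h′′′(0) = -4.

f: a_k = -1, -1, -2, -3, -5, -8, …
g: a_k = 0, 4, 0, -2/3, 0, 1/30, …
h₀=f+g: left-lcm gives L₀, ord ≤ 3.
h=∫h₀ ⇒ L = L₀·Dx.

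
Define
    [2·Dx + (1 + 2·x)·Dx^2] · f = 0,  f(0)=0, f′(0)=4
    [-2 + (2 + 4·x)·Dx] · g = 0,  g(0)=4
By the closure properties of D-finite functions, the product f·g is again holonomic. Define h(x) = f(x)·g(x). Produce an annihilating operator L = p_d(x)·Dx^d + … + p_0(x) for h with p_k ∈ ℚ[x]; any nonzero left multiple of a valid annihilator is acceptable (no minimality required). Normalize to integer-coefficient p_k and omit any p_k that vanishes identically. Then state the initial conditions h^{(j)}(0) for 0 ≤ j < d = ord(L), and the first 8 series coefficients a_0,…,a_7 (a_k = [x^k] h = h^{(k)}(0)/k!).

f: a_k = 0, 4, -4, 16/3, -8, 64/5, -64/3, 256/7, …
g: a_k = 4, 4, -2, 2, -5/2, 7/2, -21/4, 33/4, …
L₀ := L_f ⊗_s L_g (sym. prod.), ord ≤ 2.
L = 1 + (1 + 4·x + 4·x^2)·Dx^2  (order 2).
h: a_k = 0, 16, 0, -8/3, 16/3, -142/15, 248/15, -3043/105, …
ICs: h(0) = 0, h′(0) = 16.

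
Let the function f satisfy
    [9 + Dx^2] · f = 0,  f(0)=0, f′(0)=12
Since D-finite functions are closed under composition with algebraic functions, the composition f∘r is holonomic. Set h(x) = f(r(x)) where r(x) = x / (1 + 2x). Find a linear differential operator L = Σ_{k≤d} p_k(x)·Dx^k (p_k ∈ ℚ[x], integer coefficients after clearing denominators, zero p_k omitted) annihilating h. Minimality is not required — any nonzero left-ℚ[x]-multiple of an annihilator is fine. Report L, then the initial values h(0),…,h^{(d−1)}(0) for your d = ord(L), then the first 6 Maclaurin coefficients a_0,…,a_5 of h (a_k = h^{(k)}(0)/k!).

L = 9 + (4 + 24·x + 48·x^2 + 32·x^3)·Dx + (1 + 8·x + 24·x^2 + 32·x^3 + 16·x^4)·Dx^2  (order 2).
h: a_k = 0, 12, -24, 30, 12, -2319/10, …
ICs: h(0) = 0, h′(0) = 12.

f: a_k = 0, 12, 0, -18, 0, 81/10, …
L₀ from L_f via x↦r, Dx↦r'^{-1}Dx.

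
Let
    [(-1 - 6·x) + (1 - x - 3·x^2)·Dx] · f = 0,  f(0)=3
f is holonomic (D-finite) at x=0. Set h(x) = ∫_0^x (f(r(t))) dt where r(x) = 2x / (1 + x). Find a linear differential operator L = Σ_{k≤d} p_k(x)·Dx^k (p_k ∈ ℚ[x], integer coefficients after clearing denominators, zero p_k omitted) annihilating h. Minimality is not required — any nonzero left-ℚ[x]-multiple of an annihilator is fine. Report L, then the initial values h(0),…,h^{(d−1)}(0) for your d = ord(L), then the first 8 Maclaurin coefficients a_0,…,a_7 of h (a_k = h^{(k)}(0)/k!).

L = (2 + 26·x)·Dx + (-1 - x + 13·x^2 + 13·x^3)·Dx^2  (order 2).
h: a_k = 0, 3, 3, 14, 39/2, 546/5, 169, 1014, …
ICs: h(0) = 0, h′(0) = 3.

f: a_k = 3, 3, 12, 21, 57, 120, 291, 651, …
h₀=f(r): pull back L_f along r ⇒ L₀.
Integrate: L := L₀·Dx.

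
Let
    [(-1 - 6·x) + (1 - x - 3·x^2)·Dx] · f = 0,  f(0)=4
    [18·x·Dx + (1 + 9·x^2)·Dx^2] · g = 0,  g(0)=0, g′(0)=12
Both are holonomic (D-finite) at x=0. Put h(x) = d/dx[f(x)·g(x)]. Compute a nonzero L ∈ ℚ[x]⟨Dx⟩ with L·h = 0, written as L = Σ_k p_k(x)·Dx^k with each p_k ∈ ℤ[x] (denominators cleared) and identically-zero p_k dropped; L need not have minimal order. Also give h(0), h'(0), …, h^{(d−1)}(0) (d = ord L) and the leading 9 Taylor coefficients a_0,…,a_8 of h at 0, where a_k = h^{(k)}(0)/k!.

L = (-6 + 1134·x^2 + 1944·x^3 + 8748·x^4) + (6 + 42·x + 54·x^2 + 270·x^3 + 1944·x^4 + 5832·x^5)·Dx + (-1 - 2·x - 30·x^2 + 18·x^3 - 108·x^4 + 324·x^5 + 729·x^6)·Dx^2  (order 2).
h: a_k = 48, 96, 144, 768, 5568, 50688/5, 1104/5, 1428096/35, 12658896/35, …
ICs: h(0) = 48, h′(0) = 96.

f: a_k = 4, 4, 16, 28, 76, 160, 388, 868, 2032, …
g: a_k = 0, 12, 0, -36, 0, 972/5, 0, -8748/7, 0, …
Product ⇒ symmetric product L₀, ord ≤ 2.
Derive L from L₀ (diff closure).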